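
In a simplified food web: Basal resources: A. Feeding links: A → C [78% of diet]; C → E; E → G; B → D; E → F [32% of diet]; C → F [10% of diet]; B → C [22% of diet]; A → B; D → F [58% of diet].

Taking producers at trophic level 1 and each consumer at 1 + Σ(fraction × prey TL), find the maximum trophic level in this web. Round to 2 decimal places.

4.22

B: 1 + 1 = 2
C: 1 + (0.78×1 + 0.22×2) = 2.22
D: 1 + 2 = 3
E: 1 + 2.22 = 3.22
F: 1 + (0.32×3.22 + 0.1×2.22 + 0.58×3) = 3.9924
G: 1 + 3.22 = 4.22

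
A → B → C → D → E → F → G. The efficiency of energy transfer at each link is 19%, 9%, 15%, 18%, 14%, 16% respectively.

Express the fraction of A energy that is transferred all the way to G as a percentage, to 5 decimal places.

0.00103%

Product of link efficiencies: 0.19 × 0.09 × 0.15 × 0.18 × 0.14 × 0.16 = 0.00001034208
As a percentage: 0.00001034208 × 100 = 0.00103%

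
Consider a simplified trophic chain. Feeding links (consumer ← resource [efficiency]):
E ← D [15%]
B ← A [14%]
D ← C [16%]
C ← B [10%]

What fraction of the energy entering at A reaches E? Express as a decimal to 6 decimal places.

Product of link efficiencies: 0.14 × 0.1 × 0.16 × 0.15 = 0.000336

0.000336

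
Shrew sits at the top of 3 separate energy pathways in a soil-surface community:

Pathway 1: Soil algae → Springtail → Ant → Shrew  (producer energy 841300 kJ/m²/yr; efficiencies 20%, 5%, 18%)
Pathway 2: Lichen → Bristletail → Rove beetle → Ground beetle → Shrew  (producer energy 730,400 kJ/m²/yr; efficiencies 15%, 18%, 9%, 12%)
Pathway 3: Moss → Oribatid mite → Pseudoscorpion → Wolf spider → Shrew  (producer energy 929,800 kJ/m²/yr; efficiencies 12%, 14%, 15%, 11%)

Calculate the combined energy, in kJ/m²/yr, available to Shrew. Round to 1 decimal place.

Pathway 1: 841300 × 0.2 × 0.05 × 0.18 = 1514.34 kJ/m²/yr
Pathway 2: 730400 × 0.15 × 0.18 × 0.09 × 0.12 = 212.98464 kJ/m²/yr
Pathway 3: 929800 × 0.12 × 0.14 × 0.15 × 0.11 = 257.74056 kJ/m²/yr
Total at Shrew: 1514.34 + 212.98464 + 257.74056 = 1985.0652 kJ/m²/yr

1985.1 kJ/m²/yr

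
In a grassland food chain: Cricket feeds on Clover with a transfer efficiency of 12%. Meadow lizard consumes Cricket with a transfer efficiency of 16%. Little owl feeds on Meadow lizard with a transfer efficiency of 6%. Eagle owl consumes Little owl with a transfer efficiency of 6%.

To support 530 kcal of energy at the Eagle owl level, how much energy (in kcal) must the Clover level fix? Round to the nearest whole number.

Cumulative transfer efficiency: 0.12 × 0.16 × 0.06 × 0.06 = 0.00006912
Clover energy = 530 / 0.00006912 = 7667824 kcal

7667824 kcal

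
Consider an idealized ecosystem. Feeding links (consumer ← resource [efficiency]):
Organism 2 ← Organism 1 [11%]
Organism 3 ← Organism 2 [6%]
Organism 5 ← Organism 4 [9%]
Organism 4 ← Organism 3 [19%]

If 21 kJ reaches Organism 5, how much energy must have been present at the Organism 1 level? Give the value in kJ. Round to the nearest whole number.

Cumulative transfer efficiency: 0.11 × 0.06 × 0.19 × 0.09 = 0.00011286
Organism 1 energy = 21 / 0.00011286 = 186071 kJ

186071 kJ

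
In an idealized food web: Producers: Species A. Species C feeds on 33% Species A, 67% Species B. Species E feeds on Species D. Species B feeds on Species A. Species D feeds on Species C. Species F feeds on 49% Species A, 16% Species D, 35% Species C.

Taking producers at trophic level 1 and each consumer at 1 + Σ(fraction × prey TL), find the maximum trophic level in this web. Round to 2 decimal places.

4.67

Species B: 1 + 1 = 2
Species C: 1 + (0.33×1 + 0.67×2) = 2.67
Species D: 1 + 2.67 = 3.67
Species E: 1 + 3.67 = 4.67
Species F: 1 + (0.49×1 + 0.16×3.67 + 0.35×2.67) = 3.0117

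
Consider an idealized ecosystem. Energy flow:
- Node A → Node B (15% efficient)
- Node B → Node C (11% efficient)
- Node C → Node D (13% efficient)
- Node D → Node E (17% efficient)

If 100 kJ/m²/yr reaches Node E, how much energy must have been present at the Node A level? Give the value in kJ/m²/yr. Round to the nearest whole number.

Cumulative transfer efficiency: 0.15 × 0.11 × 0.13 × 0.17 = 0.00036465
Node A energy = 100 / 0.00036465 = 274236 kJ/m²/yr

274236 kJ/m²/yr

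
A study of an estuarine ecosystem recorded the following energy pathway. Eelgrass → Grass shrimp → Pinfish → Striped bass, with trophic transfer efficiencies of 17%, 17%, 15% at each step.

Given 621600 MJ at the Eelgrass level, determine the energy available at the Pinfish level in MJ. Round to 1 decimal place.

17964.2 MJ

Grass shrimp: 621600 × 0.17 = 105672 MJ
Pinfish: 105672 × 0.17 = 17964.24 MJ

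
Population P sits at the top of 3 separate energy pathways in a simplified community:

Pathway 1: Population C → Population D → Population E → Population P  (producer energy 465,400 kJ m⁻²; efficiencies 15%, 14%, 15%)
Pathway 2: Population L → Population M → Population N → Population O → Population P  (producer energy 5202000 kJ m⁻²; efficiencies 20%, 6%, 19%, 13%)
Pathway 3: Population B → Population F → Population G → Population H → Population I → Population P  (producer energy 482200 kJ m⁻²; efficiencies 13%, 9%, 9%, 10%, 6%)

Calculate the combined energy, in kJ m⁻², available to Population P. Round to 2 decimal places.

3010.93 kJ m⁻²

Pathway 1: 465400 × 0.15 × 0.14 × 0.15 = 1466.01 kJ m⁻²
Pathway 2: 5202000 × 0.2 × 0.06 × 0.19 × 0.13 = 1541.8728 kJ m⁻²
Pathway 3: 482200 × 0.13 × 0.09 × 0.09 × 0.1 × 0.06 = 3.0465396 kJ m⁻²
Total at Population P: 1466.01 + 1541.8728 + 3.0465396 = 3010.9293396 kJ m⁻²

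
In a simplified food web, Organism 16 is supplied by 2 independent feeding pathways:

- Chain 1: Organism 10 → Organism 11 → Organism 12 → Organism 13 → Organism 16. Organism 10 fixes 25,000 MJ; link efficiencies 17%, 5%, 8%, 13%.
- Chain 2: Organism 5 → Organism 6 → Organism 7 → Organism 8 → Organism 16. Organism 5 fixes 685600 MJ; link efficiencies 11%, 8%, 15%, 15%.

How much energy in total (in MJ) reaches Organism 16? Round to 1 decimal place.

Chain 1: 25000 × 0.17 × 0.05 × 0.08 × 0.13 = 2.21 MJ
Chain 2: 685600 × 0.11 × 0.08 × 0.15 × 0.15 = 135.7488 MJ
Total at Organism 16: 2.21 + 135.7488 = 137.9588 MJ

138.0 MJ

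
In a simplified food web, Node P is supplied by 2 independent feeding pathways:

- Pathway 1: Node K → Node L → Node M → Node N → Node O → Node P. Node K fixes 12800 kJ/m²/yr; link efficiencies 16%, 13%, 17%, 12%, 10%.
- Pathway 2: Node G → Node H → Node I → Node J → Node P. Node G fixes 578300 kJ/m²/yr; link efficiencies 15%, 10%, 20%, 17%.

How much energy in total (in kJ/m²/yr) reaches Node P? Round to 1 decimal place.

Pathway 1: 12800 × 0.16 × 0.13 × 0.17 × 0.12 × 0.1 = 0.5431296 kJ/m²/yr
Pathway 2: 578300 × 0.15 × 0.1 × 0.2 × 0.17 = 294.933 kJ/m²/yr
Total at Node P: 0.5431296 + 294.933 = 295.4761296 kJ/m²/yr

295.5 kJ/m²/yr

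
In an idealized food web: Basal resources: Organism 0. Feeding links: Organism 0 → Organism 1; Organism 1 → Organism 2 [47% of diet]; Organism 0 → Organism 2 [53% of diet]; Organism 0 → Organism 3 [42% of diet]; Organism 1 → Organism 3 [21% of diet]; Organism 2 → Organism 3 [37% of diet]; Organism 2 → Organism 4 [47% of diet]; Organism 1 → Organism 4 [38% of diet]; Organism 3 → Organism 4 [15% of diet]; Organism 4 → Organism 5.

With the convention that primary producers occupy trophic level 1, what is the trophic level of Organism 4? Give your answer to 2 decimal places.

3.33

Organism 1: 1 + 1 = 2
Organism 2: 1 + (0.47×2 + 0.53×1) = 2.47
Organism 3: 1 + (0.42×1 + 0.21×2 + 0.37×2.47) = 2.7539
Organism 4: 1 + (0.47×2.47 + 0.38×2 + 0.15×2.7539) = 3.333985
Organism 5: 1 + 3.333985 = 4.333985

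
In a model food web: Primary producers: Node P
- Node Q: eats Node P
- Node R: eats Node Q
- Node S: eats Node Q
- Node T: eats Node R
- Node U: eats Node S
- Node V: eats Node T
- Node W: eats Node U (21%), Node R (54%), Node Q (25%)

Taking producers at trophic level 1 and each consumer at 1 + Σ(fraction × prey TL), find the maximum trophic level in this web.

5

Node Q: 1 + 1 = 2
Node R: 1 + 2 = 3
Node S: 1 + 2 = 3
Node T: 1 + 3 = 4
Node U: 1 + 3 = 4
Node V: 1 + 4 = 5
Node W: 1 + (0.21×4 + 0.54×3 + 0.25×2) = 3.96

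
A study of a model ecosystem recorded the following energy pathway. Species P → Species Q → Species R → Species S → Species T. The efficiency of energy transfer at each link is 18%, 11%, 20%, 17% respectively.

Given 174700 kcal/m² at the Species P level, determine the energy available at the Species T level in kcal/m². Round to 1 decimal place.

Species Q: 174700 × 0.18 = 31446 kcal/m²
Species R: 31446 × 0.11 = 3459.06 kcal/m²
Species S: 3459.06 × 0.2 = 691.812 kcal/m²
Species T: 691.812 × 0.17 = 117.60804 kcal/m²

117.6 kcal/m²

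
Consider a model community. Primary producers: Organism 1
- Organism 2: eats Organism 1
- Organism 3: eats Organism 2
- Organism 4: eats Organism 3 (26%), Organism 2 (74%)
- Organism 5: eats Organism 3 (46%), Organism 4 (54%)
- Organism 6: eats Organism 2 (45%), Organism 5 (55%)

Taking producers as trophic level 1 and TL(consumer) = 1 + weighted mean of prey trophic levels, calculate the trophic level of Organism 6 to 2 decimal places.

4.18

Organism 2: 1 + 1 = 2
Organism 3: 1 + 2 = 3
Organism 4: 1 + (0.26×3 + 0.74×2) = 3.26
Organism 5: 1 + (0.46×3 + 0.54×3.26) = 4.1404
Organism 6: 1 + (0.45×2 + 0.55×4.1404) = 4.17722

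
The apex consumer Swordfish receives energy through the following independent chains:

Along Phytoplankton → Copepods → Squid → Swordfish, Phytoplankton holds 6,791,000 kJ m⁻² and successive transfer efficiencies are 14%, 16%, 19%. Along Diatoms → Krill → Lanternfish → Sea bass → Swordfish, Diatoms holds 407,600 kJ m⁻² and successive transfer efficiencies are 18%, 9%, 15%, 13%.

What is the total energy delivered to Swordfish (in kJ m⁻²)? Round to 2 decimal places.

29031.26 kJ m⁻²

Via Phytoplankton: 6791000 × 0.14 × 0.16 × 0.19 = 28902.496 kJ m⁻²
Via Diatoms: 407600 × 0.18 × 0.09 × 0.15 × 0.13 = 128.76084 kJ m⁻²
Total at Swordfish: 28902.496 + 128.76084 = 29031.25684 kJ m⁻²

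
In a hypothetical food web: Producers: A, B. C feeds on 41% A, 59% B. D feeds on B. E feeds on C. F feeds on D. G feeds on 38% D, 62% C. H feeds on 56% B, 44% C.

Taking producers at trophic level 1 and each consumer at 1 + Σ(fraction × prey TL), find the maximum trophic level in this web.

C: 1 + (0.41×1 + 0.59×1) = 2
D: 1 + 1 = 2
E: 1 + 2 = 3
F: 1 + 2 = 3
G: 1 + (0.38×2 + 0.62×2) = 3
H: 1 + (0.56×1 + 0.44×2) = 2.44

3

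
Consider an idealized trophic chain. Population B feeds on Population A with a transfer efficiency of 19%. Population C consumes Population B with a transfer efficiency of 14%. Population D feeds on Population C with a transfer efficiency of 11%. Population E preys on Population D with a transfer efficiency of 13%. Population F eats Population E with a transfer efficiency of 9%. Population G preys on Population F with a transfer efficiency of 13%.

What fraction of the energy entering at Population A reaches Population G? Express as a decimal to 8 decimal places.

0.00000445

Product of link efficiencies: 0.19 × 0.14 × 0.11 × 0.13 × 0.09 × 0.13 = 0.000004450446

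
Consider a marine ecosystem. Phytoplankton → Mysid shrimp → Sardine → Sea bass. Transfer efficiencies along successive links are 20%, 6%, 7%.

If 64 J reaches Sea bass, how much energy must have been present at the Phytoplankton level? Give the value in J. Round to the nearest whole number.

76190 J

Cumulative transfer efficiency: 0.2 × 0.06 × 0.07 = 0.00084
Phytoplankton energy = 64 / 0.00084 = 76190 J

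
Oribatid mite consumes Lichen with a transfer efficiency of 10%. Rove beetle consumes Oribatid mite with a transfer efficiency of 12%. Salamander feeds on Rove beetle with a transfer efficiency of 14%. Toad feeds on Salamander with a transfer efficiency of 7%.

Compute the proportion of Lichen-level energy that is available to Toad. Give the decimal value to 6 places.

Product of link efficiencies: 0.1 × 0.12 × 0.14 × 0.07 = 0.0001176

0.000118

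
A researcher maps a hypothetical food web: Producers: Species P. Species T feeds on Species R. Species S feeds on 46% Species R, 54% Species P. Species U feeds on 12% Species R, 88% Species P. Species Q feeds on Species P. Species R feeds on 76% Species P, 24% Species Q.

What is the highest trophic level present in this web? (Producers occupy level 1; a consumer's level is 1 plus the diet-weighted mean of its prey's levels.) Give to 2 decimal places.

3.24

Species Q: 1 + 1 = 2
Species R: 1 + (0.76×1 + 0.24×2) = 2.24
Species S: 1 + (0.46×2.24 + 0.54×1) = 2.5704
Species T: 1 + 2.24 = 3.24
Species U: 1 + (0.12×2.24 + 0.88×1) = 2.1488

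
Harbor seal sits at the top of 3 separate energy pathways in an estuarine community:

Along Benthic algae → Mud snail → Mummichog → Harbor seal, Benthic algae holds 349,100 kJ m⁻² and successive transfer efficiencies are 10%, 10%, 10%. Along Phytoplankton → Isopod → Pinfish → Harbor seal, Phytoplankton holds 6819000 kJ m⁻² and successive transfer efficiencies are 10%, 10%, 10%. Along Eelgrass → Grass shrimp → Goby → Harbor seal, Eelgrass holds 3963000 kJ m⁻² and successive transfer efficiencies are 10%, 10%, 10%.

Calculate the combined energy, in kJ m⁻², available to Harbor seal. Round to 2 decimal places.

Via Benthic algae: 349100 × 0.1 × 0.1 × 0.1 = 349.1 kJ m⁻²
Via Phytoplankton: 6819000 × 0.1 × 0.1 × 0.1 = 6819 kJ m⁻²
Via Eelgrass: 3963000 × 0.1 × 0.1 × 0.1 = 3963 kJ m⁻²
Total at Harbor seal: 349.1 + 6819 + 3963 = 11131.1 kJ m⁻²

11131.10 kJ m⁻²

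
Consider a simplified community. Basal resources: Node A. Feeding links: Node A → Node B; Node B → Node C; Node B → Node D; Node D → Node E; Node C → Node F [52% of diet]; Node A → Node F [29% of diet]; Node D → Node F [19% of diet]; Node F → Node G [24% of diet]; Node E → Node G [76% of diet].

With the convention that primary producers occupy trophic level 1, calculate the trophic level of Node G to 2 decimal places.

Node B: 1 + 1 = 2
Node C: 1 + 2 = 3
Node D: 1 + 2 = 3
Node E: 1 + 3 = 4
Node F: 1 + (0.52×3 + 0.29×1 + 0.19×3) = 3.42
Node G: 1 + (0.24×3.42 + 0.76×4) = 4.8608

4.86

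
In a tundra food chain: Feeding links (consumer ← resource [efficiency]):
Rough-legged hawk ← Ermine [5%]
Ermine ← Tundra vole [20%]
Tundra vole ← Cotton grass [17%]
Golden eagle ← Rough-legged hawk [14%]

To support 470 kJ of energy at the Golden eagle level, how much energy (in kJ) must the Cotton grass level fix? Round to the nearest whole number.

1974790 kJ

Cumulative transfer efficiency: 0.17 × 0.2 × 0.05 × 0.14 = 0.000238
Cotton grass energy = 470 / 0.000238 = 1974790 kJ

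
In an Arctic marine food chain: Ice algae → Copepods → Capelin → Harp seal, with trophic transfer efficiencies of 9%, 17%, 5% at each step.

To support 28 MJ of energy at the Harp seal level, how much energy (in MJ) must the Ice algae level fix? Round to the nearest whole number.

Cumulative transfer efficiency: 0.09 × 0.17 × 0.05 = 0.000765
Ice algae energy = 28 / 0.000765 = 36601 MJ

36601 MJ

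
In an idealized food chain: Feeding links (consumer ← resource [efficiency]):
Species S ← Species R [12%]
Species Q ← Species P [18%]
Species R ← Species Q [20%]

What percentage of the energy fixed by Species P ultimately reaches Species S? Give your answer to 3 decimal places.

0.432%

Product of link efficiencies: 0.18 × 0.2 × 0.12 = 0.00432
As a percentage: 0.00432 × 100 = 0.432%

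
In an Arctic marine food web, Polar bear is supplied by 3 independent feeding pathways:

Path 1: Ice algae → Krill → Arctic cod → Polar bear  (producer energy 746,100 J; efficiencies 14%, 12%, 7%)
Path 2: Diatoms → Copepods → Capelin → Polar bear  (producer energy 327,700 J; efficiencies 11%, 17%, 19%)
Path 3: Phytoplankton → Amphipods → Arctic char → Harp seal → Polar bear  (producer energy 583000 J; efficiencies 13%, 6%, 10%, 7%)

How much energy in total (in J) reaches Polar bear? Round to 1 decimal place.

2073.6 J

Path 1: 746100 × 0.14 × 0.12 × 0.07 = 877.4136 J
Path 2: 327700 × 0.11 × 0.17 × 0.19 = 1164.3181 J
Path 3: 583000 × 0.13 × 0.06 × 0.1 × 0.07 = 31.8318 J
Total at Polar bear: 877.4136 + 1164.3181 + 31.8318 = 2073.5635 J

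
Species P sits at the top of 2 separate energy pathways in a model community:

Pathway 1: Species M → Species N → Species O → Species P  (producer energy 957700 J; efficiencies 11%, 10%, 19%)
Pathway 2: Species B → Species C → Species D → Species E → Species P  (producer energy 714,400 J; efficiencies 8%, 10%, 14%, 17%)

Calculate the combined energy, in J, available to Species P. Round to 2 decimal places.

Pathway 1: 957700 × 0.11 × 0.1 × 0.19 = 2001.593 J
Pathway 2: 714400 × 0.08 × 0.1 × 0.14 × 0.17 = 136.02176 J
Total at Species P: 2001.593 + 136.02176 = 2137.61476 J

2137.61 J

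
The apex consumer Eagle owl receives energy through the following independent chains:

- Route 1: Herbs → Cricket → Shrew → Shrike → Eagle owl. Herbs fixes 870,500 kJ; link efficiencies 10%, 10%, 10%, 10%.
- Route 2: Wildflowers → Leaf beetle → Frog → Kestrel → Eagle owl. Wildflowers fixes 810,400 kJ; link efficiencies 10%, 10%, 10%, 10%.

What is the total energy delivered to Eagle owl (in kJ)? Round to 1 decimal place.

168.1 kJ

Route 1: 870500 × 0.1 × 0.1 × 0.1 × 0.1 = 87.05 kJ
Route 2: 810400 × 0.1 × 0.1 × 0.1 × 0.1 = 81.04 kJ
Total at Eagle owl: 87.05 + 81.04 = 168.09 kJ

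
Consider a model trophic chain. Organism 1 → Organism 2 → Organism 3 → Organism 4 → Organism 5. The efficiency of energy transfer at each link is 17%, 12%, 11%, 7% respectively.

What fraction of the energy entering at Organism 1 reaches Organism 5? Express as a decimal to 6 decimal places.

0.000157

Product of link efficiencies: 0.17 × 0.12 × 0.11 × 0.07 = 0.00015708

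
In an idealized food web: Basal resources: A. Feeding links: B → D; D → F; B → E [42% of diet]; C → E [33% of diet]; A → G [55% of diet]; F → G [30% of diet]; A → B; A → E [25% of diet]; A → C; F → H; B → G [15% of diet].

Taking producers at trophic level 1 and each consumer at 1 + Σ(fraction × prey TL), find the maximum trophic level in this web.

5

B: 1 + 1 = 2
C: 1 + 1 = 2
D: 1 + 2 = 3
E: 1 + (0.42×2 + 0.25×1 + 0.33×2) = 2.75
F: 1 + 3 = 4
G: 1 + (0.3×4 + 0.55×1 + 0.15×2) = 3.05
H: 1 + 4 = 5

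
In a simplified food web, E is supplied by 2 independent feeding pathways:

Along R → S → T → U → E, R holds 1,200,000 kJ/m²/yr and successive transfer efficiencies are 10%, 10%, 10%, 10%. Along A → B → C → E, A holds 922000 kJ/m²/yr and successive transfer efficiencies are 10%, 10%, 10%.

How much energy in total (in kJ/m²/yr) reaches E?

1042 kJ/m²/yr

Via R: 1200000 × 0.1 × 0.1 × 0.1 × 0.1 = 120 kJ/m²/yr
Via A: 922000 × 0.1 × 0.1 × 0.1 = 922 kJ/m²/yr
Total at E: 120 + 922 = 1042 kJ/m²/yr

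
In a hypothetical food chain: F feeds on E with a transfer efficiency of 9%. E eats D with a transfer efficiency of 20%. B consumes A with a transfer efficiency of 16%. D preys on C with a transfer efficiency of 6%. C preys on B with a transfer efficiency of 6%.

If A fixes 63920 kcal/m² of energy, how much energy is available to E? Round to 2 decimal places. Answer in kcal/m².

7.36 kcal/m²

B: 63920 × 0.16 = 10227.2 kcal/m²
C: 10227.2 × 0.06 = 613.632 kcal/m²
D: 613.632 × 0.06 = 36.81792 kcal/m²
E: 36.81792 × 0.2 = 7.363584 kcal/m²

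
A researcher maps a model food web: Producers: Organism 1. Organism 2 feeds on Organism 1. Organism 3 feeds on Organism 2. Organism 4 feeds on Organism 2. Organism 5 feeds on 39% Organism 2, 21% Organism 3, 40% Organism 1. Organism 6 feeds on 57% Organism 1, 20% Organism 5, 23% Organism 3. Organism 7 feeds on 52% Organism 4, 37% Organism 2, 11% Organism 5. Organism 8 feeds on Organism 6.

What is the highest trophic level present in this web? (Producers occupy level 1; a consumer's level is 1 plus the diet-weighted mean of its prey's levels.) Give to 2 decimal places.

3.82

Organism 2: 1 + 1 = 2
Organism 3: 1 + 2 = 3
Organism 4: 1 + 2 = 3
Organism 5: 1 + (0.39×2 + 0.21×3 + 0.4×1) = 2.81
Organism 6: 1 + (0.57×1 + 0.2×2.81 + 0.23×3) = 2.822
Organism 7: 1 + (0.52×3 + 0.37×2 + 0.11×2.81) = 3.6091
Organism 8: 1 + 2.822 = 3.822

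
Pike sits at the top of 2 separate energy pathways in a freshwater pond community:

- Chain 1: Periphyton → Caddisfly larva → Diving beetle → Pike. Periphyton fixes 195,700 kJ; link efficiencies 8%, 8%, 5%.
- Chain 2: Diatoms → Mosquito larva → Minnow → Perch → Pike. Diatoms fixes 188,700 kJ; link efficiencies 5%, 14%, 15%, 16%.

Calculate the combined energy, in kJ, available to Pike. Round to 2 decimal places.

94.33 kJ

Chain 1: 195700 × 0.08 × 0.08 × 0.05 = 62.624 kJ
Chain 2: 188700 × 0.05 × 0.14 × 0.15 × 0.16 = 31.7016 kJ
Total at Pike: 62.624 + 31.7016 = 94.3256 kJ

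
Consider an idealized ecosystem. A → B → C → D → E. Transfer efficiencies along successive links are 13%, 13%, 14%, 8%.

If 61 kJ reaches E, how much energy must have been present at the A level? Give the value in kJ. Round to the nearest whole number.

Cumulative transfer efficiency: 0.13 × 0.13 × 0.14 × 0.08 = 0.00018928
A energy = 61 / 0.00018928 = 322274 kJ

322274 kJ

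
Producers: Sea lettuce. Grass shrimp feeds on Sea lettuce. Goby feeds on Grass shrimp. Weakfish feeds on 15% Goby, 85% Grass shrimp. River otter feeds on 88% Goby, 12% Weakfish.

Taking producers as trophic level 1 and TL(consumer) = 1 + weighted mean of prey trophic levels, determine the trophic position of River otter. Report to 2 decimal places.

Grass shrimp: 1 + 1 = 2
Goby: 1 + 2 = 3
Weakfish: 1 + (0.15×3 + 0.85×2) = 3.15
River otter: 1 + (0.88×3 + 0.12×3.15) = 4.018

4.02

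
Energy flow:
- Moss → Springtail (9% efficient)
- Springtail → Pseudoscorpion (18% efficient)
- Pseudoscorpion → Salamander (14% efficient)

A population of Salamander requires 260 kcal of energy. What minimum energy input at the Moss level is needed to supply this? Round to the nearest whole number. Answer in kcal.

Cumulative transfer efficiency: 0.09 × 0.18 × 0.14 = 0.002268
Moss energy = 260 / 0.002268 = 114638 kcal

114638 kcal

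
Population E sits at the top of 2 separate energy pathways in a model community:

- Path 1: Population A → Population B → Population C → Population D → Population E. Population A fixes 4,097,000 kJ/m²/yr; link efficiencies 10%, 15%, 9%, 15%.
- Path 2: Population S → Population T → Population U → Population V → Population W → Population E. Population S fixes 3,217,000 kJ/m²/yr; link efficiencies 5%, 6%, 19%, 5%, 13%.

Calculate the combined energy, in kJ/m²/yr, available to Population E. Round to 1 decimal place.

Path 1: 4097000 × 0.1 × 0.15 × 0.09 × 0.15 = 829.6425 kJ/m²/yr
Path 2: 3217000 × 0.05 × 0.06 × 0.19 × 0.05 × 0.13 = 11.918985 kJ/m²/yr
Total at Population E: 829.6425 + 11.918985 = 841.561485 kJ/m²/yr

841.6 kJ/m²/yr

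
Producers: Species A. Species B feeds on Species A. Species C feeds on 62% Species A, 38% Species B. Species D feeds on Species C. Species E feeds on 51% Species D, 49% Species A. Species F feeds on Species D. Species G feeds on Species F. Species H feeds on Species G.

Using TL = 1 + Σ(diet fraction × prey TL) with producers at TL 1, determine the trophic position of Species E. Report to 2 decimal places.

3.21

Species B: 1 + 1 = 2
Species C: 1 + (0.62×1 + 0.38×2) = 2.38
Species D: 1 + 2.38 = 3.38
Species E: 1 + (0.51×3.38 + 0.49×1) = 3.2138
Species F: 1 + 3.38 = 4.38
Species G: 1 + 4.38 = 5.38
Species H: 1 + 5.38 = 6.38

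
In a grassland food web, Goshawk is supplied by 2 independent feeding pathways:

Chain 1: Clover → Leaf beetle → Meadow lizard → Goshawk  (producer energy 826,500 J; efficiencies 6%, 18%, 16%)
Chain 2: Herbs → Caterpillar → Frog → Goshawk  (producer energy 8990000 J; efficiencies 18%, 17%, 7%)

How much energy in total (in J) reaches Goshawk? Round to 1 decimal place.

Chain 1: 826500 × 0.06 × 0.18 × 0.16 = 1428.192 J
Chain 2: 8990000 × 0.18 × 0.17 × 0.07 = 19256.58 J
Total at Goshawk: 1428.192 + 19256.58 = 20684.772 J

20684.8 J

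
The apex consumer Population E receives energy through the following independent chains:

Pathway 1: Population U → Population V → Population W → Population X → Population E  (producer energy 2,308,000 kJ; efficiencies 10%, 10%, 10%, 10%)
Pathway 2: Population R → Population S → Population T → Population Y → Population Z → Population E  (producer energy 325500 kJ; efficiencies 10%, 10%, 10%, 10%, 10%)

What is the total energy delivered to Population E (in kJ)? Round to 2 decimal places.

Pathway 1: 2308000 × 0.1 × 0.1 × 0.1 × 0.1 = 230.8 kJ
Pathway 2: 325500 × 0.1 × 0.1 × 0.1 × 0.1 × 0.1 = 3.255 kJ
Total at Population E: 230.8 + 3.255 = 234.055 kJ

234.06 kJ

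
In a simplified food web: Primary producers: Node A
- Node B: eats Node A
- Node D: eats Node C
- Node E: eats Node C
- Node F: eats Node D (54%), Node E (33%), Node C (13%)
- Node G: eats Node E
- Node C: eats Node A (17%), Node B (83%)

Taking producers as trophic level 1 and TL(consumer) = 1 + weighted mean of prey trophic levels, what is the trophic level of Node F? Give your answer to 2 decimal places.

4.70

Node B: 1 + 1 = 2
Node C: 1 + (0.17×1 + 0.83×2) = 2.83
Node D: 1 + 2.83 = 3.83
Node E: 1 + 2.83 = 3.83
Node F: 1 + (0.54×3.83 + 0.33×3.83 + 0.13×2.83) = 4.7
Node G: 1 + 3.83 = 4.83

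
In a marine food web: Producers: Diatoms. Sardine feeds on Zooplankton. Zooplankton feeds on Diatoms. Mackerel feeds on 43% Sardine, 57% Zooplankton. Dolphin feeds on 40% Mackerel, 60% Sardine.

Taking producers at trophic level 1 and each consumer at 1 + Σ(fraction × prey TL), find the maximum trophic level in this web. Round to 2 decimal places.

4.17

Zooplankton: 1 + 1 = 2
Sardine: 1 + 2 = 3
Mackerel: 1 + (0.43×3 + 0.57×2) = 3.43
Dolphin: 1 + (0.4×3.43 + 0.6×3) = 4.172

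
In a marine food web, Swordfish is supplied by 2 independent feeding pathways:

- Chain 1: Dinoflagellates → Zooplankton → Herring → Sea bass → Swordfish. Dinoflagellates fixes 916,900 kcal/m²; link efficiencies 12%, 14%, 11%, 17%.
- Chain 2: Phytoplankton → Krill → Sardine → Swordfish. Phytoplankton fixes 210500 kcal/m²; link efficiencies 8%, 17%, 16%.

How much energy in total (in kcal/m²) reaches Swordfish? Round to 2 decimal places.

Chain 1: 916900 × 0.12 × 0.14 × 0.11 × 0.17 = 288.053304 kcal/m²
Chain 2: 210500 × 0.08 × 0.17 × 0.16 = 458.048 kcal/m²
Total at Swordfish: 288.053304 + 458.048 = 746.101304 kcal/m²

746.10 kcal/m²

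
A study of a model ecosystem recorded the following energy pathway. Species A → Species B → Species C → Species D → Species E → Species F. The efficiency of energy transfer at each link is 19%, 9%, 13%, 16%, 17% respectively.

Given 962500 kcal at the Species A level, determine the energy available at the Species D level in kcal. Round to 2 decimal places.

Species B: 962500 × 0.19 = 182875 kcal
Species C: 182875 × 0.09 = 16458.75 kcal
Species D: 16458.75 × 0.13 = 2139.6375 kcal

2139.64 kcal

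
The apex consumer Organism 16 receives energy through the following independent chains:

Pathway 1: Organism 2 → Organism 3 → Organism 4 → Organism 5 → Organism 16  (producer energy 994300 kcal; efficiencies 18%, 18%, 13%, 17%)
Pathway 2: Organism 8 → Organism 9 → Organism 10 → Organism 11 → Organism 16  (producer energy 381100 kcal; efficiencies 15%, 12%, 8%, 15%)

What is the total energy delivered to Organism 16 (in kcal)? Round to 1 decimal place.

794.3 kcal

Pathway 1: 994300 × 0.18 × 0.18 × 0.13 × 0.17 = 711.958572 kcal
Pathway 2: 381100 × 0.15 × 0.12 × 0.08 × 0.15 = 82.3176 kcal
Total at Organism 16: 711.958572 + 82.3176 = 794.276172 kcal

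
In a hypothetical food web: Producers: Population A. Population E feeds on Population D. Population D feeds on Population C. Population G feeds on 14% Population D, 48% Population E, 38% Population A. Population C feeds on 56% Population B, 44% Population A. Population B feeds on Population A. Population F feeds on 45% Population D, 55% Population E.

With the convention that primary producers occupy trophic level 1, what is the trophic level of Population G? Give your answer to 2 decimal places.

Population B: 1 + 1 = 2
Population C: 1 + (0.56×2 + 0.44×1) = 2.56
Population D: 1 + 2.56 = 3.56
Population E: 1 + 3.56 = 4.56
Population F: 1 + (0.45×3.56 + 0.55×4.56) = 5.11
Population G: 1 + (0.14×3.56 + 0.48×4.56 + 0.38×1) = 4.0672

4.07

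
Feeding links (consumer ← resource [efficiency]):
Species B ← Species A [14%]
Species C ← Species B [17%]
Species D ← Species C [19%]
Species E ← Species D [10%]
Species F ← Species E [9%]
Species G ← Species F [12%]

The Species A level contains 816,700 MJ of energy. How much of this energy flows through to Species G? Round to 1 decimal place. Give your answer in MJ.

4.0 MJ

Species B: 816700 × 0.14 = 114338 MJ
Species C: 114338 × 0.17 = 19437.46 MJ
Species D: 19437.46 × 0.19 = 3693.1174 MJ
Species E: 3693.1174 × 0.1 = 369.31174 MJ
Species F: 369.31174 × 0.09 = 33.2380566 MJ
Species G: 33.2380566 × 0.12 = 3.988566792 MJ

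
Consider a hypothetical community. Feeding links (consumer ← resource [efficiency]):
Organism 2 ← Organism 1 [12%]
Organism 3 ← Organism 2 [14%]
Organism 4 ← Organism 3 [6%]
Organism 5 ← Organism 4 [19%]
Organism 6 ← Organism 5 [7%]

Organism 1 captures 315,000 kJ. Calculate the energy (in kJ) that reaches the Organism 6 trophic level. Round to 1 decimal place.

Organism 2: 315000 × 0.12 = 37800 kJ
Organism 3: 37800 × 0.14 = 5292 kJ
Organism 4: 5292 × 0.06 = 317.52 kJ
Organism 5: 317.52 × 0.19 = 60.3288 kJ
Organism 6: 60.3288 × 0.07 = 4.223016 kJ

4.2 kJ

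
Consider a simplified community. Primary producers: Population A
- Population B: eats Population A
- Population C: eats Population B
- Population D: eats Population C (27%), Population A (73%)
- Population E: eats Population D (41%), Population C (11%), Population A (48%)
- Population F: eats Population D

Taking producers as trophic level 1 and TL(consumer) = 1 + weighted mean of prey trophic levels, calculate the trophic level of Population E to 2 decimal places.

Population B: 1 + 1 = 2
Population C: 1 + 2 = 3
Population D: 1 + (0.27×3 + 0.73×1) = 2.54
Population E: 1 + (0.41×2.54 + 0.11×3 + 0.48×1) = 2.8514
Population F: 1 + 2.54 = 3.54

2.85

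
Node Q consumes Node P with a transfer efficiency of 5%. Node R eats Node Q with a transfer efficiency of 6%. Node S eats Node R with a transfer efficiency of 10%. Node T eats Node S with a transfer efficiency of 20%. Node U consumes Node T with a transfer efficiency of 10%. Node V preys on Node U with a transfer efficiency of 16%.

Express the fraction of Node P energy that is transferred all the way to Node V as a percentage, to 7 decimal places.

Product of link efficiencies: 0.05 × 0.06 × 0.1 × 0.2 × 0.1 × 0.16 = 0.00000096
As a percentage: 0.00000096 × 100 = 0.0000960%

0.0000960%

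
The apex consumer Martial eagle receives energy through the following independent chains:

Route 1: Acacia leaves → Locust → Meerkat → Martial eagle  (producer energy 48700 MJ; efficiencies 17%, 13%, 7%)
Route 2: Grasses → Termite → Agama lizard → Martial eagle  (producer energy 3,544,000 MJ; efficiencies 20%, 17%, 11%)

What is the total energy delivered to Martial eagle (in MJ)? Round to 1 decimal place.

Route 1: 48700 × 0.17 × 0.13 × 0.07 = 75.3389 MJ
Route 2: 3544000 × 0.2 × 0.17 × 0.11 = 13254.56 MJ
Total at Martial eagle: 75.3389 + 13254.56 = 13329.8989 MJ

13329.9 MJ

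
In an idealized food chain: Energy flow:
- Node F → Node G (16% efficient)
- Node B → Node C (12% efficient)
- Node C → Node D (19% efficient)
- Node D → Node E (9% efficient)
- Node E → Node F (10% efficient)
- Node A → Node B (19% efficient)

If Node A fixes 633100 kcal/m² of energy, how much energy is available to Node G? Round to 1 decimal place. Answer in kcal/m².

Node B: 633100 × 0.19 = 120289 kcal/m²
Node C: 120289 × 0.12 = 14434.68 kcal/m²
Node D: 14434.68 × 0.19 = 2742.5892 kcal/m²
Node E: 2742.5892 × 0.09 = 246.833028 kcal/m²
Node F: 246.833028 × 0.1 = 24.6833028 kcal/m²
Node G: 24.6833028 × 0.16 = 3.949328448 kcal/m²

3.9 kcal/m²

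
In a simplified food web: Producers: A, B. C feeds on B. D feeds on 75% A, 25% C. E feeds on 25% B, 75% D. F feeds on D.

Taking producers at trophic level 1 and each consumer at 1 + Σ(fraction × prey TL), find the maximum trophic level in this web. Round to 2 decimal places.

3.25

C: 1 + 1 = 2
D: 1 + (0.75×1 + 0.25×2) = 2.25
E: 1 + (0.25×1 + 0.75×2.25) = 2.9375
F: 1 + 2.25 = 3.25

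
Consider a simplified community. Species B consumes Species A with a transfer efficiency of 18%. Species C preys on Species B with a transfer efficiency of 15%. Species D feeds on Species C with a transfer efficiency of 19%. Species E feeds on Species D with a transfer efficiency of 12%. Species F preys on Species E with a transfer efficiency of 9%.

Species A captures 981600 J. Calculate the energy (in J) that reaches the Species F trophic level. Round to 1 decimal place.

Species B: 981600 × 0.18 = 176688 J
Species C: 176688 × 0.15 = 26503.2 J
Species D: 26503.2 × 0.19 = 5035.608 J
Species E: 5035.608 × 0.12 = 604.27296 J
Species F: 604.27296 × 0.09 = 54.3845664 J

54.4 J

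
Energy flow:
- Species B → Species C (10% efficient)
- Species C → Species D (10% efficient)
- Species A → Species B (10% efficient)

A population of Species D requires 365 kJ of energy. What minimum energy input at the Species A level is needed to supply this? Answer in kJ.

Cumulative transfer efficiency: 0.1 × 0.1 × 0.1 = 0.001
Species A energy = 365 / 0.001 = 365000 kJ

365000 kJ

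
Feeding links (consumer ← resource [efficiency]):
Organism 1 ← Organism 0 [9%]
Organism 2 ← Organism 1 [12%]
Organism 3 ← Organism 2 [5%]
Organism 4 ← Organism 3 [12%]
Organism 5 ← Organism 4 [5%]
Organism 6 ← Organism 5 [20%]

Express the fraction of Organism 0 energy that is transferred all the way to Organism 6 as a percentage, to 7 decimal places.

0.0000648%

Product of link efficiencies: 0.09 × 0.12 × 0.05 × 0.12 × 0.05 × 0.2 = 0.000000648
As a percentage: 0.000000648 × 100 = 0.0000648%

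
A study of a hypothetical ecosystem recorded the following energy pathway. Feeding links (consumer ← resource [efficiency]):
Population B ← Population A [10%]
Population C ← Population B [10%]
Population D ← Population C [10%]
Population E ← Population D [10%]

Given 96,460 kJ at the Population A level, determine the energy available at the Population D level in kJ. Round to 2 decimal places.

96.46 kJ

Population B: 96460 × 0.1 = 9646 kJ
Population C: 9646 × 0.1 = 964.6 kJ
Population D: 964.6 × 0.1 = 96.46 kJ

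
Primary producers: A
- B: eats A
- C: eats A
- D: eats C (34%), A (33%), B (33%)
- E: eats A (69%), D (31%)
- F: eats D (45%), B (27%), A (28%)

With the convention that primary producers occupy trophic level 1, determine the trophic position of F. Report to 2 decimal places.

3.02

B: 1 + 1 = 2
C: 1 + 1 = 2
D: 1 + (0.34×2 + 0.33×1 + 0.33×2) = 2.67
E: 1 + (0.69×1 + 0.31×2.67) = 2.5177
F: 1 + (0.45×2.67 + 0.27×2 + 0.28×1) = 3.0215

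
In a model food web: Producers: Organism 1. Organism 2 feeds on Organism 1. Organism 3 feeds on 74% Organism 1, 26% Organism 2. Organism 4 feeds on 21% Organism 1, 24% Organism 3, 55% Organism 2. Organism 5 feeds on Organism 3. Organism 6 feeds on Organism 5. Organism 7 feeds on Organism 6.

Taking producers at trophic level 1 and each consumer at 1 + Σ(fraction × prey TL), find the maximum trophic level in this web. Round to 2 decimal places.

Organism 2: 1 + 1 = 2
Organism 3: 1 + (0.74×1 + 0.26×2) = 2.26
Organism 4: 1 + (0.21×1 + 0.24×2.26 + 0.55×2) = 2.8524
Organism 5: 1 + 2.26 = 3.26
Organism 6: 1 + 3.26 = 4.26
Organism 7: 1 + 4.26 = 5.26

5.26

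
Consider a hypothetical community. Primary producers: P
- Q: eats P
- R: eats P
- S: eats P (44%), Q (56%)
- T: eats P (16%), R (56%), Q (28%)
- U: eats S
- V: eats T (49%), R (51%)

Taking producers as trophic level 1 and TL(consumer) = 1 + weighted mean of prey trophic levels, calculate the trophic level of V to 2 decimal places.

Q: 1 + 1 = 2
R: 1 + 1 = 2
S: 1 + (0.44×1 + 0.56×2) = 2.56
T: 1 + (0.16×1 + 0.56×2 + 0.28×2) = 2.84
U: 1 + 2.56 = 3.56
V: 1 + (0.49×2.84 + 0.51×2) = 3.4116

3.41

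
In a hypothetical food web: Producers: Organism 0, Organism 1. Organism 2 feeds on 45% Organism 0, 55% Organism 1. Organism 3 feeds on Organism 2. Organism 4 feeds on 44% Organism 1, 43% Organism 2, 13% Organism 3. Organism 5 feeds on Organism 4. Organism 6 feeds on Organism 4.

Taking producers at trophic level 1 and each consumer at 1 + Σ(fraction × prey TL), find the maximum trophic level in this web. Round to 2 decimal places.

3.69

Organism 2: 1 + (0.45×1 + 0.55×1) = 2
Organism 3: 1 + 2 = 3
Organism 4: 1 + (0.44×1 + 0.43×2 + 0.13×3) = 2.69
Organism 5: 1 + 2.69 = 3.69
Organism 6: 1 + 2.69 = 3.69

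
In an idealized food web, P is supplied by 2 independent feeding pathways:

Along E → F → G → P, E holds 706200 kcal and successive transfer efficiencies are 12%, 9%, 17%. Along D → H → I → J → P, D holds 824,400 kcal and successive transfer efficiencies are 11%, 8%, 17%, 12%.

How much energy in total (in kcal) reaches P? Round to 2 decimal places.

1444.58 kcal

Via E: 706200 × 0.12 × 0.09 × 0.17 = 1296.5832 kcal
Via D: 824400 × 0.11 × 0.08 × 0.17 × 0.12 = 147.996288 kcal
Total at P: 1296.5832 + 147.996288 = 1444.579488 kcal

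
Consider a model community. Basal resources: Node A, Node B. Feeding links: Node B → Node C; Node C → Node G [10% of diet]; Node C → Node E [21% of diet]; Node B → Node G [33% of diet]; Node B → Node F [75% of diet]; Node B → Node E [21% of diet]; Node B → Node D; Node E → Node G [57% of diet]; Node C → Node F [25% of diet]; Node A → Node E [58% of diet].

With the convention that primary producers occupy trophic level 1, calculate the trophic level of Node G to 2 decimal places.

Node C: 1 + 1 = 2
Node D: 1 + 1 = 2
Node E: 1 + (0.21×1 + 0.58×1 + 0.21×2) = 2.21
Node F: 1 + (0.75×1 + 0.25×2) = 2.25
Node G: 1 + (0.57×2.21 + 0.1×2 + 0.33×1) = 2.7897

2.79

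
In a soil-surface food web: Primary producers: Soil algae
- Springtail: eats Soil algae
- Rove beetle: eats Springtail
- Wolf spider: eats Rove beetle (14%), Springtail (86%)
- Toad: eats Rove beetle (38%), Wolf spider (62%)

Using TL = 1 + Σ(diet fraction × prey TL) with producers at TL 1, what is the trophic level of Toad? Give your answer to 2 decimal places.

Springtail: 1 + 1 = 2
Rove beetle: 1 + 2 = 3
Wolf spider: 1 + (0.14×3 + 0.86×2) = 3.14
Toad: 1 + (0.38×3 + 0.62×3.14) = 4.0868

4.09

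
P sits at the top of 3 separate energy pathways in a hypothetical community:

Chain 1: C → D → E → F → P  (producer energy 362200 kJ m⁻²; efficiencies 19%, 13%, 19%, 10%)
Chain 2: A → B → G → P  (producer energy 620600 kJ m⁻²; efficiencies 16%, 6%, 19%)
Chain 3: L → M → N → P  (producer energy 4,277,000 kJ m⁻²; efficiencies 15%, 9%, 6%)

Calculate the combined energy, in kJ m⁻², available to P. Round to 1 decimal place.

Chain 1: 362200 × 0.19 × 0.13 × 0.19 × 0.1 = 169.98046 kJ m⁻²
Chain 2: 620600 × 0.16 × 0.06 × 0.19 = 1131.9744 kJ m⁻²
Chain 3: 4277000 × 0.15 × 0.09 × 0.06 = 3464.37 kJ m⁻²
Total at P: 169.98046 + 1131.9744 + 3464.37 = 4766.32486 kJ m⁻²

4766.3 kJ m⁻²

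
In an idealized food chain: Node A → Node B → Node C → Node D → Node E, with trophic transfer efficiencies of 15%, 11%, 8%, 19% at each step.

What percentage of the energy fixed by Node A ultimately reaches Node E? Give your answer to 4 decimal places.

Product of link efficiencies: 0.15 × 0.11 × 0.08 × 0.19 = 0.0002508
As a percentage: 0.0002508 × 100 = 0.0251%

0.0251%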